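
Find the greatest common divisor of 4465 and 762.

gcd(4465, 762) = 1  (4465 = 5*762 + 655, 762 = 1*655 + 107, 655 = 6*107 + 13, 107 = 8*13 + 3, 13 = 4*3 + 1, 3 = 3*1).

1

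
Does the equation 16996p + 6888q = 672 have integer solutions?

gcd(16996, 6888):
  16996 = 2*6888 + 3220
  6888 = 2*3220 + 448
  3220 = 7*448 + 84
  448 = 5*84 + 28
  84 = 3*28
so gcd(16996, 6888) = 28.
28 divides 672, so integer solutions exist.

yes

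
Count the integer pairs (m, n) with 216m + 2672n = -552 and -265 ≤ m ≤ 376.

2

gcd(2672, 216):
  2672 = 12×216 + 80
  216 = 2×80 + 56
  80 = 1×56 + 24
  56 = 2×24 + 8
  24 = 3×8
so gcd(2672, 216) = 8.
Back-substitute for Bézout coefficients:
  8 = 56 - 2×24
  ... = 216×(99) + 2672×(-8)
Scale by -69: particular solution (-6831, 552); reduce m mod 334: (183, -15).
General solution: m = 183 + 334t, n = -15 - 27t for integer t.
-265 ≤ 183 + 334t ≤ 376 gives t ∈ [-1, 0], which is 2 values.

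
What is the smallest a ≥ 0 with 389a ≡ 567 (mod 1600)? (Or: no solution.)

203

gcd(1600, 389) = 1.
1 divides 567, so solutions exist.
By Bézout, 389*(-691) + 1600*(168) = 1.
So 389*(-691) ≡ 1 (mod 1600); multiply by 567: a ≡ -391797 (mod 1600).
Smallest nonnegative: a = -391797 mod 1600 = 203.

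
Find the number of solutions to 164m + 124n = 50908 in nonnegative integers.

10

gcd(164, 124) = 4.
By Bézout, 164*(-3) + 124*(4) = 4.
One solution: (11, 396).
General: m = 11 + 31t, n = 396 - 41t.
m ≥ 0 ⇒ t ≥ 0; n ≥ 0 ⇒ t ≤ 9. So t ∈ [0, 9]: 10 solutions.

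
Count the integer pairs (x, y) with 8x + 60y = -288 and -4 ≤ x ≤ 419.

gcd(60, 8):
  60 = 7×8 + 4
  8 = 2×4
so gcd(60, 8) = 4.
Back-substitute for Bézout coefficients:
  4 = 60 - 7×8
  ... = 8×(-7) + 60×(1)
Scale by -72: particular solution (504, -72); reduce x mod 15: (9, -6).
General solution: x = 9 + 15t, y = -6 - 2t for integer t.
-4 ≤ 9 + 15t ≤ 419 gives t ∈ [0, 27], which is 28 values.

28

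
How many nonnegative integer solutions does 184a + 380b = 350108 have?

gcd(380, 184) = 4  (380 = 2*184 + 12, 184 = 15*12 + 4, 12 = 3*4).
Back-substituting, 184*(31) + 380*(-15) = 4.
Scale by 87527: one solution is (2713337, -1312905). Reduce a mod 95: (42, 901).
General: a = 42 + 95t, b = 901 - 46t.
a ≥ 0 ⇒ t ≥ 0; b ≥ 0 ⇒ t ≤ 19. So t ∈ [0, 19]: 20 solutions.

20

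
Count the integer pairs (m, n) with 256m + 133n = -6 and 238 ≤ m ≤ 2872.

20

gcd(256, 133):
  256 = 1·133 + 123
  133 = 1·123 + 10
  123 = 12·10 + 3
  10 = 3·3 + 1
  3 = 3·1
so gcd(256, 133) = 1.
Back-substitute for Bézout coefficients:
  1 = 10 - 3·3
  ... = 256·(-40) + 133·(77)
Scale by -6: particular solution (240, -462); reduce m mod 133: (107, -206).
General solution: m = 107 + 133t, n = -206 - 256t for integer t.
238 ≤ 107 + 133t ≤ 2872 gives t ∈ [1, 20], which is 20 values.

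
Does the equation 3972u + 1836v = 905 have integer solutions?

no

gcd(3972, 1836) = 12  (3972 = 2×1836 + 300, 1836 = 6×300 + 36, 300 = 8×36 + 12, 36 = 3×12).
12 does not divide 905 (remainder 5), so no integer solutions.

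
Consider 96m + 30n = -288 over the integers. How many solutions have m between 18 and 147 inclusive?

26

gcd(96, 30) = 6.
By Bézout, 96×(1) + 30×(-3) = 6.
Particular solution: (2, -16).
General solution: m = 2 + 5t, n = -16 - 16t for integer t.
18 ≤ 2 + 5t ≤ 147 gives t ∈ [4, 29], which is 26 values.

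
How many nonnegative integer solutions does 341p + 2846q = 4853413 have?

gcd(2846, 341) = 1  (2846 = 8×341 + 118, 341 = 2×118 + 105, 118 = 1×105 + 13, 105 = 8×13 + 1, 13 = 13×1).
Back-substituting, 341×(217) + 2846×(-26) = 1.
Scale by 4853413: one solution is (1053190621, -126188738). Reduce p mod 2846: (2707, 1381).
General: p = 2707 + 2846t, q = 1381 - 341t.
p ≥ 0 ⇒ t ≥ 0; q ≥ 0 ⇒ t ≤ 4. So t ∈ [0, 4]: 5 solutions.

5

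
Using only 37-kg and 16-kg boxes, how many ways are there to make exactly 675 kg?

Need nonnegative integers with 37j + 16k = 675.
gcd(37, 16) = 1, and 37·(-3) + 16·(7) = 1.
So (j₀, k₀) = (-2025, 4725); general j = -2025 + 16t, k = 4725 - 37t.
j ≥ 0 ⇒ t ≥ 127; k ≥ 0 ⇒ t ≤ 127. That's 1 value of t.

1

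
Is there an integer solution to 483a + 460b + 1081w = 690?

yes

gcd(483, 460) = 23  (483 = 1·460 + 23, 460 = 20·23).
gcd(23, 1081) = 23.
23 divides 690, so integer solutions exist.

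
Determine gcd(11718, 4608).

gcd(11718, 4608) = 18  (11718 = 2*4608 + 2502, 4608 = 1*2502 + 2106, 2502 = 1*2106 + 396, 2106 = 5*396 + 126, 396 = 3*126 + 18, 126 = 7*18).

18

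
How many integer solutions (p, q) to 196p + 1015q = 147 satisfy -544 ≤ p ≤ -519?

1

gcd(1015, 196) = 7.
By Bézout, 196×(57) + 1015×(-11) = 7.
Particular solution: (37, -7).
General solution: p = 37 + 145t, q = -7 - 28t for integer t.
-544 ≤ 37 + 145t ≤ -519 gives t ∈ [-4, -4], which is 1 value.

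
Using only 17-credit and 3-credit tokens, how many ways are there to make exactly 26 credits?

1

Need nonnegative integers with 17j + 3k = 26.
gcd(17, 3) = 1, and 17·(-1) + 3·(6) = 1.
So (j₀, k₀) = (-26, 156); general j = -26 + 3t, k = 156 - 17t.
j ≥ 0 ⇒ t ≥ 9; k ≥ 0 ⇒ t ≤ 9. That's 1 value of t.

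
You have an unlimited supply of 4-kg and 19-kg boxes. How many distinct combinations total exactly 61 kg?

Need nonnegative integers with 4j + 19k = 61.
gcd(4, 19) = 1, and 4·(5) + 19·(-1) = 1.
So (j₀, k₀) = (305, -61); general j = 305 + 19t, k = -61 - 4t.
j ≥ 0 ⇒ t ≥ -16; k ≥ 0 ⇒ t ≤ -16. That's 1 value of t.

1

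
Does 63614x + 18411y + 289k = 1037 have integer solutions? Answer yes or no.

yes

gcd(63614, 18411):
  63614 = 3×18411 + 8381
  18411 = 2×8381 + 1649
  8381 = 5×1649 + 136
  1649 = 12×136 + 17
  136 = 8×17
so gcd(63614, 18411) = 17.
gcd(17, 289) = 17.
17 divides 1037, so integer solutions exist.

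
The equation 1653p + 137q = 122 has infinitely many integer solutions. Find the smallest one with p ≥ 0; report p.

44

gcd(1653, 137) = 1  (1653 = 12·137 + 9, 137 = 15·9 + 2, 9 = 4·2 + 1, 2 = 2·1).
1 divides 122, so solutions exist.
Back-substituting, 1653·(61) + 137·(-736) = 1.
Scale by 122/1 = 122: (p₀, q₀) = (7442, -89792).
General solution: p = 7442 + 137t, q = -89792 - 1653t for integer t.
p ≥ 0: smallest is 7442 mod 137 = 44 (at t = -54), with q = -530.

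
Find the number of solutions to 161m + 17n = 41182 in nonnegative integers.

15

gcd(161, 17) = 1  (161 = 9*17 + 8, 17 = 2*8 + 1, 8 = 8*1).
Back-substituting, 161*(-2) + 17*(19) = 1.
Scale by 41182: one solution is (-82364, 782458). Reduce m mod 17: (1, 2413).
General: m = 1 + 17t, n = 2413 - 161t.
m ≥ 0 ⇒ t ≥ 0; n ≥ 0 ⇒ t ≤ 14. So t ∈ [0, 14]: 15 solutions.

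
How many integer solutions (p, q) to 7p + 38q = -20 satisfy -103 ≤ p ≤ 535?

16

gcd(38, 7) = 1  (38 = 5·7 + 3, 7 = 2·3 + 1, 3 = 3·1).
Back-substituting, 7·(11) + 38·(-2) = 1.
Scale by -20: particular solution (-220, 40); reduce p mod 38: (8, -2).
General solution: p = 8 + 38t, q = -2 - 7t for integer t.
-103 ≤ 8 + 38t ≤ 535 gives t ∈ [-2, 13], which is 16 values.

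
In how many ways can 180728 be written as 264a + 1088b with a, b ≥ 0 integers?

5

gcd(1088, 264):
  1088 = 4×264 + 32
  264 = 8×32 + 8
  32 = 4×8
so gcd(1088, 264) = 8.
Back-substitute for Bézout coefficients:
  8 = 264 - 8×32
  ... = 264×(33) + 1088×(-8)
Scale by 22591: one solution is (745503, -180728). Reduce a mod 136: (87, 145).
General: a = 87 + 136t, b = 145 - 33t.
a ≥ 0 ⇒ t ≥ 0; b ≥ 0 ⇒ t ≤ 4. So t ∈ [0, 4]: 5 solutions.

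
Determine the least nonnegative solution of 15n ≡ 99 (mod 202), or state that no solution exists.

47

gcd(202, 15) = 1  (202 = 13*15 + 7, 15 = 2*7 + 1, 7 = 7*1).
1 divides 99, so solutions exist.
Back-substituting, 15*(27) + 202*(-2) = 1.
So 15*(27) ≡ 1 (mod 202); multiply by 99: n ≡ 2673 (mod 202).
Smallest nonnegative: n = 2673 mod 202 = 47.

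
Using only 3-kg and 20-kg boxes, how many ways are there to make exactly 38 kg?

1

Need nonnegative integers with 3j + 20k = 38.
gcd(3, 20) = 1, and 3·(7) + 20·(-1) = 1.
So (j₀, k₀) = (266, -38); general j = 266 + 20t, k = -38 - 3t.
j ≥ 0 ⇒ t ≥ -13; k ≥ 0 ⇒ t ≤ -13. That's 1 value of t.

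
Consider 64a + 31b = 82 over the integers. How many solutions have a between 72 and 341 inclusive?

9

gcd(64, 31):
  64 = 2·31 + 2
  31 = 15·2 + 1
  2 = 2·1
so gcd(64, 31) = 1.
Back-substitute for Bézout coefficients:
  1 = 31 - 15·2
  ... = 64·(-15) + 31·(31)
Scale by 82: particular solution (-1230, 2542); reduce a mod 31: (10, -18).
General solution: a = 10 + 31t, b = -18 - 64t for integer t.
72 ≤ 10 + 31t ≤ 341 gives t ∈ [2, 10], which is 9 values.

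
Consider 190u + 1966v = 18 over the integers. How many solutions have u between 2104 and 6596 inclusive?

5

gcd(1966, 190):
  1966 = 10·190 + 66
  190 = 2·66 + 58
  66 = 1·58 + 8
  58 = 7·8 + 2
  8 = 4·2
so gcd(1966, 190) = 2.
Back-substitute for Bézout coefficients:
  2 = 58 - 7·8
  ... = 190·(238) + 1966·(-23)
Scale by 9: particular solution (2142, -207); reduce u mod 983: (176, -17).
General solution: u = 176 + 983t, v = -17 - 95t for integer t.
2104 ≤ 176 + 983t ≤ 6596 gives t ∈ [2, 6], which is 5 values.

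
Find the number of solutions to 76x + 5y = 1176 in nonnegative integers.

3

gcd(76, 5):
  76 = 15*5 + 1
  5 = 5*1
so gcd(76, 5) = 1.
Back-substitute for Bézout coefficients:
  1 = 76 - 15*5
  ... = 76*(1) + 5*(-15)
Scale by 1176: one solution is (1176, -17640). Reduce x mod 5: (1, 220).
General: x = 1 + 5t, y = 220 - 76t.
x ≥ 0 ⇒ t ≥ 0; y ≥ 0 ⇒ t ≤ 2. So t ∈ [0, 2]: 3 solutions.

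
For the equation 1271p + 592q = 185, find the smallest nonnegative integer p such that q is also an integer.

111

gcd(1271, 592):
  1271 = 2·592 + 87
  592 = 6·87 + 70
  87 = 1·70 + 17
  70 = 4·17 + 2
  17 = 8·2 + 1
  2 = 2·1
so gcd(1271, 592) = 1.
1 divides 185, so solutions exist.
Back-substitute for Bézout coefficients:
  1 = 17 - 8·2
  ... = 1271·(279) + 592·(-599)
Scale by 185/1 = 185: (p₀, q₀) = (51615, -110815).
General solution: p = 51615 + 592t, q = -110815 - 1271t for integer t.
p ≥ 0: smallest is 51615 mod 592 = 111 (at t = -87), with q = -238.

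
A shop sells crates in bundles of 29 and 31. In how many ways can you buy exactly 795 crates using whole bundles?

1

Need nonnegative integers with 29j + 31k = 795.
gcd(29, 31) = 1, and 29·(15) + 31·(-14) = 1.
So (j₀, k₀) = (11925, -11130); general j = 11925 + 31t, k = -11130 - 29t.
j ≥ 0 ⇒ t ≥ -384; k ≥ 0 ⇒ t ≤ -384. That's 1 value of t.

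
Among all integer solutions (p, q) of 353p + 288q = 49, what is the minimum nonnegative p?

gcd(353, 288) = 1  (353 = 1×288 + 65, 288 = 4×65 + 28, 65 = 2×28 + 9, 28 = 3×9 + 1, 9 = 9×1).
1 divides 49, so solutions exist.
Back-substituting, 353×(-31) + 288×(38) = 1.
Scale by 49/1 = 49: (p₀, q₀) = (-1519, 1862).
General solution: p = -1519 + 288t, q = 1862 - 353t for integer t.
p ≥ 0: smallest is -1519 mod 288 = 209 (at t = 6), with q = -256.

209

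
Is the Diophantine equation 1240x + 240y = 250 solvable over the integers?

no

gcd(1240, 240) = 40  (1240 = 5*240 + 40, 240 = 6*40).
40 does not divide 250 (remainder 10), so no integer solutions.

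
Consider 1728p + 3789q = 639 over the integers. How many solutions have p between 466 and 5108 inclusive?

11

gcd(3789, 1728):
  3789 = 2×1728 + 333
  1728 = 5×333 + 63
  333 = 5×63 + 18
  63 = 3×18 + 9
  18 = 2×9
so gcd(3789, 1728) = 9.
Back-substitute for Bézout coefficients:
  9 = 63 - 3×18
  ... = 1728×(182) + 3789×(-83)
Scale by 71: particular solution (12922, -5893); reduce p mod 421: (292, -133).
General solution: p = 292 + 421t, q = -133 - 192t for integer t.
466 ≤ 292 + 421t ≤ 5108 gives t ∈ [1, 11], which is 11 values.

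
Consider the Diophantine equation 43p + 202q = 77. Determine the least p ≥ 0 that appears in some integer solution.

185

gcd(202, 43):
  202 = 4*43 + 30
  43 = 1*30 + 13
  30 = 2*13 + 4
  13 = 3*4 + 1
  4 = 4*1
so gcd(202, 43) = 1.
1 divides 77, so solutions exist.
Back-substitute for Bézout coefficients:
  1 = 13 - 3*4
  ... = 43*(47) + 202*(-10)
Scale by 77/1 = 77: (p₀, q₀) = (3619, -770).
General solution: p = 3619 + 202t, q = -770 - 43t for integer t.
p ≥ 0: smallest is 3619 mod 202 = 185 (at t = -17), with q = -39.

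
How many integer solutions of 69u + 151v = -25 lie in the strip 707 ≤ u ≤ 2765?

14

gcd(151, 69):
  151 = 2*69 + 13
  69 = 5*13 + 4
  13 = 3*4 + 1
  4 = 4*1
so gcd(151, 69) = 1.
Back-substitute for Bézout coefficients:
  1 = 13 - 3*4
  ... = 69*(-35) + 151*(16)
Scale by -25: particular solution (875, -400); reduce u mod 151: (120, -55).
General solution: u = 120 + 151t, v = -55 - 69t for integer t.
707 ≤ 120 + 151t ≤ 2765 gives t ∈ [4, 17], which is 14 values.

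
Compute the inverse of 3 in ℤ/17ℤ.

6

gcd(17, 3) = 1  (17 = 5*3 + 2, 3 = 1*2 + 1, 2 = 2*1).
Back-substituting, 3*(6) + 17*(-1) = 1.
So 3*6 ≡ 1 (mod 17), and 6 mod 17 = 6.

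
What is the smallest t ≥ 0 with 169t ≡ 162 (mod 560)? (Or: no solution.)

498

gcd(560, 169):
  560 = 3×169 + 53
  169 = 3×53 + 10
  53 = 5×10 + 3
  10 = 3×3 + 1
  3 = 3×1
so gcd(560, 169) = 1.
1 divides 162, so solutions exist.
Back-substitute for Bézout coefficients:
  1 = 10 - 3×3
  ... = 169×(169) + 560×(-51)
So 169×(169) ≡ 1 (mod 560); multiply by 162: t ≡ 27378 (mod 560).
Smallest nonnegative: t = 27378 mod 560 = 498.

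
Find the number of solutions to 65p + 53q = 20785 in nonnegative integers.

6

gcd(65, 53) = 1.
By Bézout, 65*(-22) + 53*(27) = 1.
One solution: (14, 375).
General: p = 14 + 53t, q = 375 - 65t.
p ≥ 0 ⇒ t ≥ 0; q ≥ 0 ⇒ t ≤ 5. So t ∈ [0, 5]: 6 solutions.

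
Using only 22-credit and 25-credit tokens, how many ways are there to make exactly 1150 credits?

Need nonnegative integers with 22j + 25k = 1150.
gcd(22, 25) = 1, and 22·(8) + 25·(-7) = 1.
So (j₀, k₀) = (9200, -8050); general j = 9200 + 25t, k = -8050 - 22t.
j ≥ 0 ⇒ t ≥ -368; k ≥ 0 ⇒ t ≤ -366. That's 3 values of t.

3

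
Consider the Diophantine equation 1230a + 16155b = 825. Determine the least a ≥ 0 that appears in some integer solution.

1012

gcd(16155, 1230):
  16155 = 13·1230 + 165
  1230 = 7·165 + 75
  165 = 2·75 + 15
  75 = 5·15
so gcd(16155, 1230) = 15.
15 divides 825, so solutions exist.
Back-substitute for Bézout coefficients:
  15 = 165 - 2·75
  ... = 1230·(-197) + 16155·(15)
Scale by 825/15 = 55: (a₀, b₀) = (-10835, 825).
General solution: a = -10835 + 1077t, b = 825 - 82t for integer t.
a ≥ 0: smallest is -10835 mod 1077 = 1012 (at t = 11), with b = -77.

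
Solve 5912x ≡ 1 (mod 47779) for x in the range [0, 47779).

gcd(47779, 5912) = 1  (47779 = 8·5912 + 483, 5912 = 12·483 + 116, 483 = 4·116 + 19, 116 = 6·19 + 2, 19 = 9·2 + 1, 2 = 2·1).
Back-substituting, 5912·(-22653) + 47779·(2803) = 1.
So 5912·-22653 ≡ 1 (mod 47779), and -22653 mod 47779 = 25126.

25126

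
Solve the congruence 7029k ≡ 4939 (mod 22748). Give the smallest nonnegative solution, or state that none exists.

1703

gcd(22748, 7029):
  22748 = 3·7029 + 1661
  7029 = 4·1661 + 385
  1661 = 4·385 + 121
  385 = 3·121 + 22
  121 = 5·22 + 11
  22 = 2·11
so gcd(22748, 7029) = 11.
11 divides 4939, so solutions exist.
Back-substitute for Bézout coefficients:
  11 = 121 - 5·22
  ... = 7029·(-945) + 22748·(292)
So 7029·(-945) ≡ 11 (mod 22748); multiply by 449: k ≡ -424305 (mod 2068).
Smallest nonnegative: k = -424305 mod 2068 = 1703.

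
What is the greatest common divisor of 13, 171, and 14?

gcd(171, 13) = 1.
gcd(1, 14) = 1.

1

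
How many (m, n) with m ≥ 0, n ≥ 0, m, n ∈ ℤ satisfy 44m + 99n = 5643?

15

gcd(99, 44) = 11  (99 = 2×44 + 11, 44 = 4×11).
Back-substituting, 44×(-2) + 99×(1) = 11.
Scale by 513: one solution is (-1026, 513). Reduce m mod 9: (0, 57).
General: m = 0 + 9t, n = 57 - 4t.
m ≥ 0 ⇒ t ≥ 0; n ≥ 0 ⇒ t ≤ 14. So t ∈ [0, 14]: 15 solutions.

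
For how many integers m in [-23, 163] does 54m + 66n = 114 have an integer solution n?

gcd(66, 54):
  66 = 1*54 + 12
  54 = 4*12 + 6
  12 = 2*6
so gcd(66, 54) = 6.
Back-substitute for Bézout coefficients:
  6 = 54 - 4*12
  ... = 54*(5) + 66*(-4)
Scale by 19: particular solution (95, -76); reduce m mod 11: (7, -4).
General solution: m = 7 + 11t, n = -4 - 9t for integer t.
-23 ≤ 7 + 11t ≤ 163 gives t ∈ [-2, 14], which is 17 values.

17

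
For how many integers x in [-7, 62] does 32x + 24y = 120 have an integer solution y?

23

gcd(32, 24) = 8.
By Bézout, 32*(1) + 24*(-1) = 8.
Particular solution: (0, 5).
General solution: x = 0 + 3t, y = 5 - 4t for integer t.
-7 ≤ 0 + 3t ≤ 62 gives t ∈ [-2, 20], which is 23 values.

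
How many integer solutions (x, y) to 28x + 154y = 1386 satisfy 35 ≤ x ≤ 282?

22

gcd(154, 28):
  154 = 5*28 + 14
  28 = 2*14
so gcd(154, 28) = 14.
Back-substitute for Bézout coefficients:
  14 = 154 - 5*28
  ... = 28*(-5) + 154*(1)
Scale by 99: particular solution (-495, 99); reduce x mod 11: (0, 9).
General solution: x = 0 + 11t, y = 9 - 2t for integer t.
35 ≤ 0 + 11t ≤ 282 gives t ∈ [4, 25], which is 22 values.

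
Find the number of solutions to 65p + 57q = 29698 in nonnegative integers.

gcd(65, 57) = 1.
By Bézout, 65*(-7) + 57*(8) = 1.
One solution: (50, 464).
General: p = 50 + 57t, q = 464 - 65t.
p ≥ 0 ⇒ t ≥ 0; q ≥ 0 ⇒ t ≤ 7. So t ∈ [0, 7]: 8 solutions.

8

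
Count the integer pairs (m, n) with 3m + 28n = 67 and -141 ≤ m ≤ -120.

1

gcd(28, 3):
  28 = 9*3 + 1
  3 = 3*1
so gcd(28, 3) = 1.
Back-substitute for Bézout coefficients:
  1 = 28 - 9*3
  ... = 3*(-9) + 28*(1)
Scale by 67: particular solution (-603, 67); reduce m mod 28: (13, 1).
General solution: m = 13 + 28t, n = 1 - 3t for integer t.
-141 ≤ 13 + 28t ≤ -120 gives t ∈ [-5, -5], which is 1 value.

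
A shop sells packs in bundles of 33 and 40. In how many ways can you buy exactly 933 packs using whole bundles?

Need nonnegative integers with 33j + 40k = 933.
gcd(33, 40) = 1, and 33·(17) + 40·(-14) = 1.
So (j₀, k₀) = (15861, -13062); general j = 15861 + 40t, k = -13062 - 33t.
j ≥ 0 ⇒ t ≥ -396; k ≥ 0 ⇒ t ≤ -396. That's 1 value of t.

1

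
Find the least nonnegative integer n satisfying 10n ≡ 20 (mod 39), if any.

2

gcd(39, 10) = 1.
1 divides 20, so solutions exist.
By Bézout, 10·(4) + 39·(-1) = 1.
So 10·(4) ≡ 1 (mod 39); multiply by 20: n ≡ 80 (mod 39).
Smallest nonnegative: n = 80 mod 39 = 2.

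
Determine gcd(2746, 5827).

1

gcd(5827, 2746):
  5827 = 2*2746 + 335
  2746 = 8*335 + 66
  335 = 5*66 + 5
  66 = 13*5 + 1
  5 = 5*1
so gcd(5827, 2746) = 1.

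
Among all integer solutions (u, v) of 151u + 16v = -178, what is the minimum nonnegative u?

gcd(151, 16) = 1.
1 divides -178, so solutions exist.
By Bézout, 151*(7) + 16*(-66) = 1.
Scale by -178/1 = -178: (u₀, v₀) = (-1246, 11748).
General solution: u = -1246 + 16t, v = 11748 - 151t for integer t.
u ≥ 0: smallest is -1246 mod 16 = 2 (at t = 78), with v = -30.

2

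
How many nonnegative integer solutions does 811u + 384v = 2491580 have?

gcd(811, 384) = 1  (811 = 2·384 + 43, 384 = 8·43 + 40, 43 = 1·40 + 3, 40 = 13·3 + 1, 3 = 3·1).
Back-substituting, 811·(-125) + 384·(264) = 1.
Scale by 2491580: one solution is (-311447500, 657777120). Reduce u mod 384: (308, 5838).
General: u = 308 + 384t, v = 5838 - 811t.
u ≥ 0 ⇒ t ≥ 0; v ≥ 0 ⇒ t ≤ 7. So t ∈ [0, 7]: 8 solutions.

8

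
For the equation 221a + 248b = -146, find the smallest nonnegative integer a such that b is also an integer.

gcd(248, 221):
  248 = 1*221 + 27
  221 = 8*27 + 5
  27 = 5*5 + 2
  5 = 2*2 + 1
  2 = 2*1
so gcd(248, 221) = 1.
1 divides -146, so solutions exist.
Back-substitute for Bézout coefficients:
  1 = 5 - 2*2
  ... = 221*(101) + 248*(-90)
Scale by -146/1 = -146: (a₀, b₀) = (-14746, 13140).
General solution: a = -14746 + 248t, b = 13140 - 221t for integer t.
a ≥ 0: smallest is -14746 mod 248 = 134 (at t = 60), with b = -120.

134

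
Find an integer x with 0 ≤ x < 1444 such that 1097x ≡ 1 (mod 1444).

129

gcd(1444, 1097) = 1  (1444 = 1·1097 + 347, 1097 = 3·347 + 56, 347 = 6·56 + 11, 56 = 5·11 + 1, 11 = 11·1).
Back-substituting, 1097·(129) + 1444·(-98) = 1.
So 1097·129 ≡ 1 (mod 1444), and 129 mod 1444 = 129.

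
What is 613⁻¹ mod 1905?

gcd(1905, 613):
  1905 = 3*613 + 66
  613 = 9*66 + 19
  66 = 3*19 + 9
  19 = 2*9 + 1
  9 = 9*1
so gcd(1905, 613) = 1.
Back-substitute for Bézout coefficients:
  1 = 19 - 2*9
  ... = 613*(202) + 1905*(-65)
So 613*202 ≡ 1 (mod 1905), and 202 mod 1905 = 202.

202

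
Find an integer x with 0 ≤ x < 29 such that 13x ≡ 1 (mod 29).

gcd(29, 13) = 1  (29 = 2×13 + 3, 13 = 4×3 + 1, 3 = 3×1).
Back-substituting, 13×(9) + 29×(-4) = 1.
So 13×9 ≡ 1 (mod 29), and 9 mod 29 = 9.

9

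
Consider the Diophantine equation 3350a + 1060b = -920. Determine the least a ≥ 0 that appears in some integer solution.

32

gcd(3350, 1060):
  3350 = 3·1060 + 170
  1060 = 6·170 + 40
  170 = 4·40 + 10
  40 = 4·10
so gcd(3350, 1060) = 10.
10 divides -920, so solutions exist.
Back-substitute for Bézout coefficients:
  10 = 170 - 4·40
  ... = 3350·(25) + 1060·(-79)
Scale by -920/10 = -92: (a₀, b₀) = (-2300, 7268).
General solution: a = -2300 + 106t, b = 7268 - 335t for integer t.
a ≥ 0: smallest is -2300 mod 106 = 32 (at t = 22), with b = -102.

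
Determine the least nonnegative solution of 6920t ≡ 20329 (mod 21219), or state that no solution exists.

gcd(21219, 6920):
  21219 = 3·6920 + 459
  6920 = 15·459 + 35
  459 = 13·35 + 4
  35 = 8·4 + 3
  4 = 1·3 + 1
  3 = 3·1
so gcd(21219, 6920) = 1.
1 divides 20329, so solutions exist.
Back-substitute for Bézout coefficients:
  1 = 4 - 1·3
  ... = 6920·(-5455) + 21219·(1779)
So 6920·(-5455) ≡ 1 (mod 21219); multiply by 20329: t ≡ -110894695 (mod 21219).
Smallest nonnegative: t = -110894695 mod 21219 = 17018.

17018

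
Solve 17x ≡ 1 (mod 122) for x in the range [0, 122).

79

gcd(122, 17):
  122 = 7·17 + 3
  17 = 5·3 + 2
  3 = 1·2 + 1
  2 = 2·1
so gcd(122, 17) = 1.
Back-substitute for Bézout coefficients:
  1 = 3 - 1·2
  ... = 17·(-43) + 122·(6)
So 17·-43 ≡ 1 (mod 122), and -43 mod 122 = 79.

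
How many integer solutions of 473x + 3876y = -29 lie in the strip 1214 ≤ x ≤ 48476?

gcd(3876, 473) = 1.
By Bézout, 473·(-295) + 3876·(36) = 1.
Particular solution: (803, -98).
General solution: x = 803 + 3876t, y = -98 - 473t for integer t.
1214 ≤ 803 + 3876t ≤ 48476 gives t ∈ [1, 12], which is 12 values.

12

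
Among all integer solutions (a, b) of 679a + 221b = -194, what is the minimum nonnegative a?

126

gcd(679, 221) = 1  (679 = 3*221 + 16, 221 = 13*16 + 13, 16 = 1*13 + 3, 13 = 4*3 + 1, 3 = 3*1).
1 divides -194, so solutions exist.
Back-substituting, 679*(-69) + 221*(212) = 1.
Scale by -194/1 = -194: (a₀, b₀) = (13386, -41128).
General solution: a = 13386 + 221t, b = -41128 - 679t for integer t.
a ≥ 0: smallest is 13386 mod 221 = 126 (at t = -60), with b = -388.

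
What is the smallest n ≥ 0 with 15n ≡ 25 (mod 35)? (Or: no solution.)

gcd(35, 15) = 5.
5 divides 25, so solutions exist.
By Bézout, 15×(-2) + 35×(1) = 5.
So 15×(-2) ≡ 5 (mod 35); multiply by 5: n ≡ -10 (mod 7).
Smallest nonnegative: n = -10 mod 7 = 4.

4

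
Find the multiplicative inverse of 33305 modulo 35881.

33332

gcd(35881, 33305):
  35881 = 1·33305 + 2576
  33305 = 12·2576 + 2393
  2576 = 1·2393 + 183
  2393 = 13·183 + 14
  183 = 13·14 + 1
  14 = 14·1
so gcd(35881, 33305) = 1.
Back-substitute for Bézout coefficients:
  1 = 183 - 13·14
  ... = 33305·(-2549) + 35881·(2366)
So 33305·-2549 ≡ 1 (mod 35881), and -2549 mod 35881 = 33332.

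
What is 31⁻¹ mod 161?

26

gcd(161, 31) = 1  (161 = 5*31 + 6, 31 = 5*6 + 1, 6 = 6*1).
Back-substituting, 31*(26) + 161*(-5) = 1.
So 31*26 ≡ 1 (mod 161), and 26 mod 161 = 26.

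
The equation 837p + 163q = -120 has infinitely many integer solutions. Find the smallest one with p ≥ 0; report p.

39

gcd(837, 163):
  837 = 5×163 + 22
  163 = 7×22 + 9
  22 = 2×9 + 4
  9 = 2×4 + 1
  4 = 4×1
so gcd(837, 163) = 1.
1 divides -120, so solutions exist.
Back-substitute for Bézout coefficients:
  1 = 9 - 2×4
  ... = 837×(-37) + 163×(190)
Scale by -120/1 = -120: (p₀, q₀) = (4440, -22800).
General solution: p = 4440 + 163t, q = -22800 - 837t for integer t.
p ≥ 0: smallest is 4440 mod 163 = 39 (at t = -27), with q = -201.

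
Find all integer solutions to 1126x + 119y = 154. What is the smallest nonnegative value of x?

98

gcd(1126, 119) = 1  (1126 = 9×119 + 55, 119 = 2×55 + 9, 55 = 6×9 + 1, 9 = 9×1).
1 divides 154, so solutions exist.
Back-substituting, 1126×(13) + 119×(-123) = 1.
Scale by 154/1 = 154: (x₀, y₀) = (2002, -18942).
General solution: x = 2002 + 119t, y = -18942 - 1126t for integer t.
x ≥ 0: smallest is 2002 mod 119 = 98 (at t = -16), with y = -926.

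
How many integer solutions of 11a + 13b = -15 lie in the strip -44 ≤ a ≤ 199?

gcd(13, 11):
  13 = 1*11 + 2
  11 = 5*2 + 1
  2 = 2*1
so gcd(13, 11) = 1.
Back-substitute for Bézout coefficients:
  1 = 11 - 5*2
  ... = 11*(6) + 13*(-5)
Scale by -15: particular solution (-90, 75); reduce a mod 13: (1, -2).
General solution: a = 1 + 13t, b = -2 - 11t for integer t.
-44 ≤ 1 + 13t ≤ 199 gives t ∈ [-3, 15], which is 19 values.

19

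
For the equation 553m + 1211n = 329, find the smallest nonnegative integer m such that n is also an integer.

gcd(1211, 553):
  1211 = 2×553 + 105
  553 = 5×105 + 28
  105 = 3×28 + 21
  28 = 1×21 + 7
  21 = 3×7
so gcd(1211, 553) = 7.
7 divides 329, so solutions exist.
Back-substitute for Bézout coefficients:
  7 = 28 - 1×21
  ... = 553×(46) + 1211×(-21)
Scale by 329/7 = 47: (m₀, n₀) = (2162, -987).
General solution: m = 2162 + 173t, n = -987 - 79t for integer t.
m ≥ 0: smallest is 2162 mod 173 = 86 (at t = -12), with n = -39.

86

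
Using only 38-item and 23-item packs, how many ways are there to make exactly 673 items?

Need nonnegative integers with 38j + 23k = 673.
gcd(38, 23) = 1, and 38·(-3) + 23·(5) = 1.
So (j₀, k₀) = (-2019, 3365); general j = -2019 + 23t, k = 3365 - 38t.
j ≥ 0 ⇒ t ≥ 88; k ≥ 0 ⇒ t ≤ 88. That's 1 value of t.

1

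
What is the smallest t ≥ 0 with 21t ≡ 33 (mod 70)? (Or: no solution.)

no solution

gcd(70, 21) = 7.
7 does not divide 33, so the congruence has no solution.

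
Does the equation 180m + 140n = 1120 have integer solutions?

yes

gcd(180, 140) = 20.
20 divides 1120, so integer solutions exist.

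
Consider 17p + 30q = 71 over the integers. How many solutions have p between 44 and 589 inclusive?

18

gcd(30, 17) = 1.
By Bézout, 17*(-7) + 30*(4) = 1.
Particular solution: (13, -5).
General solution: p = 13 + 30t, q = -5 - 17t for integer t.
44 ≤ 13 + 30t ≤ 589 gives t ∈ [2, 19], which is 18 values.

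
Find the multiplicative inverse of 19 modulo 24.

gcd(24, 19):
  24 = 1·19 + 5
  19 = 3·5 + 4
  5 = 1·4 + 1
  4 = 4·1
so gcd(24, 19) = 1.
Back-substitute for Bézout coefficients:
  1 = 5 - 1·4
  ... = 19·(-5) + 24·(4)
So 19·-5 ≡ 1 (mod 24), and -5 mod 24 = 19.

19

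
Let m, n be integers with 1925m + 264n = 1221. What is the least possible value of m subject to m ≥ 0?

gcd(1925, 264) = 11  (1925 = 7×264 + 77, 264 = 3×77 + 33, 77 = 2×33 + 11, 33 = 3×11).
11 divides 1221, so solutions exist.
Back-substituting, 1925×(7) + 264×(-51) = 11.
Scale by 1221/11 = 111: (m₀, n₀) = (777, -5661).
General solution: m = 777 + 24t, n = -5661 - 175t for integer t.
m ≥ 0: smallest is 777 mod 24 = 9 (at t = -32), with n = -61.

9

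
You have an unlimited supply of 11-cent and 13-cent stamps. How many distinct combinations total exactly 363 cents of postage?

Need nonnegative integers with 11j + 13k = 363.
gcd(11, 13) = 1, and 11·(6) + 13·(-5) = 1.
So (j₀, k₀) = (2178, -1815); general j = 2178 + 13t, k = -1815 - 11t.
j ≥ 0 ⇒ t ≥ -167; k ≥ 0 ⇒ t ≤ -165. That's 3 values of t.

3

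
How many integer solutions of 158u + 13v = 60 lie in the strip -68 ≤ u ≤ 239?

gcd(158, 13):
  158 = 12*13 + 2
  13 = 6*2 + 1
  2 = 2*1
so gcd(158, 13) = 1.
Back-substitute for Bézout coefficients:
  1 = 13 - 6*2
  ... = 158*(-6) + 13*(73)
Scale by 60: particular solution (-360, 4380); reduce u mod 13: (4, -44).
General solution: u = 4 + 13t, v = -44 - 158t for integer t.
-68 ≤ 4 + 13t ≤ 239 gives t ∈ [-5, 18], which is 24 values.

24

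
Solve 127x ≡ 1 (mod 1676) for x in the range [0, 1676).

gcd(1676, 127) = 1  (1676 = 13·127 + 25, 127 = 5·25 + 2, 25 = 12·2 + 1, 2 = 2·1).
Back-substituting, 127·(-805) + 1676·(61) = 1.
So 127·-805 ≡ 1 (mod 1676), and -805 mod 1676 = 871.

871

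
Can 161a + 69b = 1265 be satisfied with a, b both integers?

gcd(161, 69) = 23.
23 divides 1265, so integer solutions exist.

yes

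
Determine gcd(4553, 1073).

gcd(4553, 1073):
  4553 = 4·1073 + 261
  1073 = 4·261 + 29
  261 = 9·29
so gcd(4553, 1073) = 29.

29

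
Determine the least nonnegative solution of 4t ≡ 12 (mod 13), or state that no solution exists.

3

gcd(13, 4) = 1.
1 divides 12, so solutions exist.
By Bézout, 4×(-3) + 13×(1) = 1.
So 4×(-3) ≡ 1 (mod 13); multiply by 12: t ≡ -36 (mod 13).
Smallest nonnegative: t = -36 mod 13 = 3.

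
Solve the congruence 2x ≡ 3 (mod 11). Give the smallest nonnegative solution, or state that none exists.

gcd(11, 2) = 1  (11 = 5·2 + 1, 2 = 2·1).
1 divides 3, so solutions exist.
Back-substituting, 2·(-5) + 11·(1) = 1.
So 2·(-5) ≡ 1 (mod 11); multiply by 3: x ≡ -15 (mod 11).
Smallest nonnegative: x = -15 mod 11 = 7.

7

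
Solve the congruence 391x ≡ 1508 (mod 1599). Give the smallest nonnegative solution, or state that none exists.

650

gcd(1599, 391):
  1599 = 4·391 + 35
  391 = 11·35 + 6
  35 = 5·6 + 5
  6 = 1·5 + 1
  5 = 5·1
so gcd(1599, 391) = 1.
1 divides 1508, so solutions exist.
Back-substitute for Bézout coefficients:
  1 = 6 - 1·5
  ... = 391·(274) + 1599·(-67)
So 391·(274) ≡ 1 (mod 1599); multiply by 1508: x ≡ 413192 (mod 1599).
Smallest nonnegative: x = 413192 mod 1599 = 650.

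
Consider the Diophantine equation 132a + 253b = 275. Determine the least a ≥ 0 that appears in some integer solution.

gcd(253, 132) = 11.
11 divides 275, so solutions exist.
By Bézout, 132×(2) + 253×(-1) = 11.
Scale by 275/11 = 25: (a₀, b₀) = (50, -25).
General solution: a = 50 + 23t, b = -25 - 12t for integer t.
a ≥ 0: smallest is 50 mod 23 = 4 (at t = -2), with b = -1.

4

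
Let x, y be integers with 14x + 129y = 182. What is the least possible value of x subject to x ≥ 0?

gcd(129, 14):
  129 = 9×14 + 3
  14 = 4×3 + 2
  3 = 1×2 + 1
  2 = 2×1
so gcd(129, 14) = 1.
1 divides 182, so solutions exist.
Back-substitute for Bézout coefficients:
  1 = 3 - 1×2
  ... = 14×(-46) + 129×(5)
Scale by 182/1 = 182: (x₀, y₀) = (-8372, 910).
General solution: x = -8372 + 129t, y = 910 - 14t for integer t.
x ≥ 0: smallest is -8372 mod 129 = 13 (at t = 65), with y = 0.

13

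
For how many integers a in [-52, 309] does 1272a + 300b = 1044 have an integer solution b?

15

gcd(1272, 300):
  1272 = 4*300 + 72
  300 = 4*72 + 12
  72 = 6*12
so gcd(1272, 300) = 12.
Back-substitute for Bézout coefficients:
  12 = 300 - 4*72
  ... = 1272*(-4) + 300*(17)
Scale by 87: particular solution (-348, 1479); reduce a mod 25: (2, -5).
General solution: a = 2 + 25t, b = -5 - 106t for integer t.
-52 ≤ 2 + 25t ≤ 309 gives t ∈ [-2, 12], which is 15 values.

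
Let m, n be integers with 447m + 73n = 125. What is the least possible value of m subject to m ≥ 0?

22

gcd(447, 73) = 1  (447 = 6×73 + 9, 73 = 8×9 + 1, 9 = 9×1).
1 divides 125, so solutions exist.
Back-substituting, 447×(-8) + 73×(49) = 1.
Scale by 125/1 = 125: (m₀, n₀) = (-1000, 6125).
General solution: m = -1000 + 73t, n = 6125 - 447t for integer t.
m ≥ 0: smallest is -1000 mod 73 = 22 (at t = 14), with n = -133.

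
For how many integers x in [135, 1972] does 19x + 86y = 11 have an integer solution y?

gcd(86, 19) = 1.
By Bézout, 19*(-9) + 86*(2) = 1.
Particular solution: (73, -16).
General solution: x = 73 + 86t, y = -16 - 19t for integer t.
135 ≤ 73 + 86t ≤ 1972 gives t ∈ [1, 22], which is 22 values.

22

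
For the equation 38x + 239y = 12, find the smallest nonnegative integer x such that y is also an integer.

gcd(239, 38):
  239 = 6*38 + 11
  38 = 3*11 + 5
  11 = 2*5 + 1
  5 = 5*1
so gcd(239, 38) = 1.
1 divides 12, so solutions exist.
Back-substitute for Bézout coefficients:
  1 = 11 - 2*5
  ... = 38*(-44) + 239*(7)
Scale by 12/1 = 12: (x₀, y₀) = (-528, 84).
General solution: x = -528 + 239t, y = 84 - 38t for integer t.
x ≥ 0: smallest is -528 mod 239 = 189 (at t = 3), with y = -30.

189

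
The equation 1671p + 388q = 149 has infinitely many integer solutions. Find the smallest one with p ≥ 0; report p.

gcd(1671, 388):
  1671 = 4*388 + 119
  388 = 3*119 + 31
  119 = 3*31 + 26
  31 = 1*26 + 5
  26 = 5*5 + 1
  5 = 5*1
so gcd(1671, 388) = 1.
1 divides 149, so solutions exist.
Back-substitute for Bézout coefficients:
  1 = 26 - 5*5
  ... = 1671*(75) + 388*(-323)
Scale by 149/1 = 149: (p₀, q₀) = (11175, -48127).
General solution: p = 11175 + 388t, q = -48127 - 1671t for integer t.
p ≥ 0: smallest is 11175 mod 388 = 311 (at t = -28), with q = -1339.

311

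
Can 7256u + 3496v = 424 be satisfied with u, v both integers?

yes

gcd(7256, 3496) = 8.
8 divides 424, so integer solutions exist.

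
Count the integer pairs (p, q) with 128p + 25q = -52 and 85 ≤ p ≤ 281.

gcd(128, 25) = 1.
By Bézout, 128·(-8) + 25·(41) = 1.
Particular solution: (16, -84).
General solution: p = 16 + 25t, q = -84 - 128t for integer t.
85 ≤ 16 + 25t ≤ 281 gives t ∈ [3, 10], which is 8 values.

8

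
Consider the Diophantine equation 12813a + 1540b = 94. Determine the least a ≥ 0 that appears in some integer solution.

gcd(12813, 1540):
  12813 = 8×1540 + 493
  1540 = 3×493 + 61
  493 = 8×61 + 5
  61 = 12×5 + 1
  5 = 5×1
so gcd(12813, 1540) = 1.
1 divides 94, so solutions exist.
Back-substitute for Bézout coefficients:
  1 = 61 - 12×5
  ... = 12813×(-303) + 1540×(2521)
Scale by 94/1 = 94: (a₀, b₀) = (-28482, 236974).
General solution: a = -28482 + 1540t, b = 236974 - 12813t for integer t.
a ≥ 0: smallest is -28482 mod 1540 = 778 (at t = 19), with b = -6473.

778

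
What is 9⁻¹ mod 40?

9

gcd(40, 9):
  40 = 4·9 + 4
  9 = 2·4 + 1
  4 = 4·1
so gcd(40, 9) = 1.
Back-substitute for Bézout coefficients:
  1 = 9 - 2·4
  ... = 9·(9) + 40·(-2)
So 9·9 ≡ 1 (mod 40), and 9 mod 40 = 9.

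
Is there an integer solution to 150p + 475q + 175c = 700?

yes

gcd(475, 150) = 25  (475 = 3*150 + 25, 150 = 6*25).
gcd(25, 175) = 25.
25 divides 700, so integer solutions exist.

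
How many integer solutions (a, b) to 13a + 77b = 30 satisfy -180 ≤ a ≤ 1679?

gcd(77, 13) = 1  (77 = 5*13 + 12, 13 = 1*12 + 1, 12 = 12*1).
Back-substituting, 13*(6) + 77*(-1) = 1.
Scale by 30: particular solution (180, -30); reduce a mod 77: (26, -4).
General solution: a = 26 + 77t, b = -4 - 13t for integer t.
-180 ≤ 26 + 77t ≤ 1679 gives t ∈ [-2, 21], which is 24 values.

24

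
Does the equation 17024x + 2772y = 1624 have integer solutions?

yes

gcd(17024, 2772) = 28.
28 divides 1624, so integer solutions exist.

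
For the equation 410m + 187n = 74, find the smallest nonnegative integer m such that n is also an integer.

gcd(410, 187) = 1  (410 = 2·187 + 36, 187 = 5·36 + 7, 36 = 5·7 + 1, 7 = 7·1).
1 divides 74, so solutions exist.
Back-substituting, 410·(26) + 187·(-57) = 1.
Scale by 74/1 = 74: (m₀, n₀) = (1924, -4218).
General solution: m = 1924 + 187t, n = -4218 - 410t for integer t.
m ≥ 0: smallest is 1924 mod 187 = 54 (at t = -10), with n = -118.

54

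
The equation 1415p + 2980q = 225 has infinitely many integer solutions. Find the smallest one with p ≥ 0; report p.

295

gcd(2980, 1415):
  2980 = 2×1415 + 150
  1415 = 9×150 + 65
  150 = 2×65 + 20
  65 = 3×20 + 5
  20 = 4×5
so gcd(2980, 1415) = 5.
5 divides 225, so solutions exist.
Back-substitute for Bézout coefficients:
  5 = 65 - 3×20
  ... = 1415×(139) + 2980×(-66)
Scale by 225/5 = 45: (p₀, q₀) = (6255, -2970).
General solution: p = 6255 + 596t, q = -2970 - 283t for integer t.
p ≥ 0: smallest is 6255 mod 596 = 295 (at t = -10), with q = -140.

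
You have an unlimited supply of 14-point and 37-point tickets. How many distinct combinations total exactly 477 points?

1

Need nonnegative integers with 14j + 37k = 477.
gcd(14, 37) = 1, and 14·(8) + 37·(-3) = 1.
So (j₀, k₀) = (3816, -1431); general j = 3816 + 37t, k = -1431 - 14t.
j ≥ 0 ⇒ t ≥ -103; k ≥ 0 ⇒ t ≤ -103. That's 1 value of t.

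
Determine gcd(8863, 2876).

1

gcd(8863, 2876):
  8863 = 3*2876 + 235
  2876 = 12*235 + 56
  235 = 4*56 + 11
  56 = 5*11 + 1
  11 = 11*1
so gcd(8863, 2876) = 1.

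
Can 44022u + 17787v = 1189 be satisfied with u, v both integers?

no

gcd(44022, 17787) = 33.
33 does not divide 1189 (remainder 1), so no integer solutions.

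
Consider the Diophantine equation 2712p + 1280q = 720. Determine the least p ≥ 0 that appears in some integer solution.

30

gcd(2712, 1280):
  2712 = 2×1280 + 152
  1280 = 8×152 + 64
  152 = 2×64 + 24
  64 = 2×24 + 16
  24 = 1×16 + 8
  16 = 2×8
so gcd(2712, 1280) = 8.
8 divides 720, so solutions exist.
Back-substitute for Bézout coefficients:
  8 = 24 - 1×16
  ... = 2712×(59) + 1280×(-125)
Scale by 720/8 = 90: (p₀, q₀) = (5310, -11250).
General solution: p = 5310 + 160t, q = -11250 - 339t for integer t.
p ≥ 0: smallest is 5310 mod 160 = 30 (at t = -33), with q = -63.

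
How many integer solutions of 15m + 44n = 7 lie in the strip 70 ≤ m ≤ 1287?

27

gcd(44, 15):
  44 = 2·15 + 14
  15 = 1·14 + 1
  14 = 14·1
so gcd(44, 15) = 1.
Back-substitute for Bézout coefficients:
  1 = 15 - 1·14
  ... = 15·(3) + 44·(-1)
Scale by 7: particular solution (21, -7); reduce m mod 44: (21, -7).
General solution: m = 21 + 44t, n = -7 - 15t for integer t.
70 ≤ 21 + 44t ≤ 1287 gives t ∈ [2, 28], which is 27 values.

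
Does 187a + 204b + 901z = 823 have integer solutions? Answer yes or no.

no

gcd(204, 187) = 17  (204 = 1*187 + 17, 187 = 11*17).
gcd(17, 901) = 17.
17 does not divide 823 (remainder 7), so no integer solutions.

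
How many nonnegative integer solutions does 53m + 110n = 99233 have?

17

gcd(110, 53):
  110 = 2*53 + 4
  53 = 13*4 + 1
  4 = 4*1
so gcd(110, 53) = 1.
Back-substitute for Bézout coefficients:
  1 = 53 - 13*4
  ... = 53*(27) + 110*(-13)
Scale by 99233: one solution is (2679291, -1290029). Reduce m mod 110: (21, 892).
General: m = 21 + 110t, n = 892 - 53t.
m ≥ 0 ⇒ t ≥ 0; n ≥ 0 ⇒ t ≤ 16. So t ∈ [0, 16]: 17 solutions.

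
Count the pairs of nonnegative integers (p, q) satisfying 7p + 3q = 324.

gcd(7, 3):
  7 = 2*3 + 1
  3 = 3*1
so gcd(7, 3) = 1.
Back-substitute for Bézout coefficients:
  1 = 7 - 2*3
  ... = 7*(1) + 3*(-2)
Scale by 324: one solution is (324, -648). Reduce p mod 3: (0, 108).
General: p = 0 + 3t, q = 108 - 7t.
p ≥ 0 ⇒ t ≥ 0; q ≥ 0 ⇒ t ≤ 15. So t ∈ [0, 15]: 16 solutions.

16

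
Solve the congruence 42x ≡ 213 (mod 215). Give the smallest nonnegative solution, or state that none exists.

174

gcd(215, 42) = 1  (215 = 5×42 + 5, 42 = 8×5 + 2, 5 = 2×2 + 1, 2 = 2×1).
1 divides 213, so solutions exist.
Back-substituting, 42×(-87) + 215×(17) = 1.
So 42×(-87) ≡ 1 (mod 215); multiply by 213: x ≡ -18531 (mod 215).
Smallest nonnegative: x = -18531 mod 215 = 174.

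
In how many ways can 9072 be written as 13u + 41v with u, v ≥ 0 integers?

17

gcd(41, 13) = 1  (41 = 3*13 + 2, 13 = 6*2 + 1, 2 = 2*1).
Back-substituting, 13*(19) + 41*(-6) = 1.
Scale by 9072: one solution is (172368, -54432). Reduce u mod 41: (4, 220).
General: u = 4 + 41t, v = 220 - 13t.
u ≥ 0 ⇒ t ≥ 0; v ≥ 0 ⇒ t ≤ 16. So t ∈ [0, 16]: 17 solutions.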